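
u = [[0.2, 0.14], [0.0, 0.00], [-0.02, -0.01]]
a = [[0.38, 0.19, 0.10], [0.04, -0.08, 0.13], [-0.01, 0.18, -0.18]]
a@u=[[0.07,0.05], [0.01,0.00], [0.00,0.0]]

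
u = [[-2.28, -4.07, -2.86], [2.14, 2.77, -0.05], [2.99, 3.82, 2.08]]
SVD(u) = [[-0.66, -0.53, 0.53], [0.39, -0.85, -0.36], [0.64, -0.03, 0.76]] @ diag([8.19058296194408, 1.6772490555077622, 0.39747496689676337]) @ [[0.52, 0.76, 0.39], [-0.41, -0.18, 0.89], [0.75, -0.63, 0.22]]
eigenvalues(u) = [(1.04+3.17j), (1.04-3.17j), (0.49+0j)]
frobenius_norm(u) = 8.37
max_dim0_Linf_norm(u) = 4.07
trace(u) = 2.57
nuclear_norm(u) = 10.27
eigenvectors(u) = [[-0.70+0.00j, -0.70-0.00j, (0.71+0j)], [(0.2+0.37j), 0.20-0.37j, (-0.66+0j)], [(0.53+0.25j), (0.53-0.25j), (0.25+0j)]]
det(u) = 5.46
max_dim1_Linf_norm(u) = 4.07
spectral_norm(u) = 8.19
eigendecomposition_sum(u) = [[-1.23+1.51j, (-1.93+1.39j), -1.59-0.62j], [(1.15+0.22j), (1.29+0.63j), 0.12+1.02j], [1.46-0.71j, (1.95-0.37j), (0.98+1.03j)]] + [[-1.23-1.51j, (-1.93-1.39j), -1.59+0.62j], [1.15-0.22j, (1.29-0.63j), (0.12-1.02j)], [(1.46+0.71j), (1.95+0.37j), (0.98-1.03j)]] + [[0.18+0.00j, -0.21+0.00j, (0.32-0j)], [-0.17-0.00j, (0.2-0j), (-0.3+0j)], [(0.06+0j), -0.08+0.00j, (0.11-0j)]]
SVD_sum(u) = [[-2.81,-4.1,-2.11], [1.66,2.43,1.25], [2.74,4.0,2.06]] + [[0.37,0.16,-0.8],[0.58,0.25,-1.27],[0.02,0.01,-0.05]] + [[0.16, -0.13, 0.05], [-0.11, 0.09, -0.03], [0.23, -0.19, 0.07]]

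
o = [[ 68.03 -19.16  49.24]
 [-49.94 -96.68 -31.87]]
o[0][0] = 68.03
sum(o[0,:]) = 98.11000000000001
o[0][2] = 49.24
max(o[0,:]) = 68.03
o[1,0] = -49.94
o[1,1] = -96.68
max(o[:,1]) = -19.16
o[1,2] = -31.87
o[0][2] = 49.24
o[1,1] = -96.68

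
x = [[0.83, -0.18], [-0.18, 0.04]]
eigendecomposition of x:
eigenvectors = [[0.98, 0.21], [-0.21, 0.98]]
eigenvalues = [0.87, 0.0]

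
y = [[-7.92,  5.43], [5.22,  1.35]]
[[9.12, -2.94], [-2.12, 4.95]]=y@ [[-0.61, 0.79], [0.79, 0.61]]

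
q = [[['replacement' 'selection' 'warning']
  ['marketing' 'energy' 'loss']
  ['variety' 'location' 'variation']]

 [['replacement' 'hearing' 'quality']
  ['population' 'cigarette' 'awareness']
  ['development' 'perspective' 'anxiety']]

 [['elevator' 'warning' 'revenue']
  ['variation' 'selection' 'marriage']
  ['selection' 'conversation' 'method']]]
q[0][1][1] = 'energy'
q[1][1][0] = 'population'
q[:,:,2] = [['warning', 'loss', 'variation'], ['quality', 'awareness', 'anxiety'], ['revenue', 'marriage', 'method']]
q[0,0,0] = 'replacement'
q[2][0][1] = 'warning'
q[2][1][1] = 'selection'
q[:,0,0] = ['replacement', 'replacement', 'elevator']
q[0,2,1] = 'location'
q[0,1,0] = 'marketing'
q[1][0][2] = 'quality'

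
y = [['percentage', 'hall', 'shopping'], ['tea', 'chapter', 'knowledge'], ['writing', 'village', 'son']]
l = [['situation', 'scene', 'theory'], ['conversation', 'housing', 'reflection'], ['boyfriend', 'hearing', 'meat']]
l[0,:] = ['situation', 'scene', 'theory']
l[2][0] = 'boyfriend'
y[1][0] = 'tea'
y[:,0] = ['percentage', 'tea', 'writing']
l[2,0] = 'boyfriend'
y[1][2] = 'knowledge'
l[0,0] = 'situation'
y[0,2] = 'shopping'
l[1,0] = 'conversation'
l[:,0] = ['situation', 'conversation', 'boyfriend']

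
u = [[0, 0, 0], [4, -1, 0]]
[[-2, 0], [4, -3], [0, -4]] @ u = [[0, 0, 0], [-12, 3, 0], [-16, 4, 0]]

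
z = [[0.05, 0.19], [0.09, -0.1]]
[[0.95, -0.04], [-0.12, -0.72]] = z @[[3.29, -6.4], [4.16, 1.47]]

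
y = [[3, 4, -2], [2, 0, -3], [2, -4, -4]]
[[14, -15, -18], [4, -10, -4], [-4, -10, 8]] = y@[[2, -5, -2], [2, 0, -3], [0, 0, 0]]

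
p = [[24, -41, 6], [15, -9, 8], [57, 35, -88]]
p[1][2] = 8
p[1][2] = 8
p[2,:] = [57, 35, -88]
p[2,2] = -88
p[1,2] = 8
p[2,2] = -88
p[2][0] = 57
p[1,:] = [15, -9, 8]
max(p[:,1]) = 35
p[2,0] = 57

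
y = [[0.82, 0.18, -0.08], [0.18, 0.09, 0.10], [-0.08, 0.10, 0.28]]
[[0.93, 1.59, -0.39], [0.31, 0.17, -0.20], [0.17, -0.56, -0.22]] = y@ [[1.21,1.74,0.02], [0.05,0.19,-2.23], [0.92,-1.58,0.01]]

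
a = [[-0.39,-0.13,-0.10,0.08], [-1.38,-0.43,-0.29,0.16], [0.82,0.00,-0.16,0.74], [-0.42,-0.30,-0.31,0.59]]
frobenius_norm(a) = 2.08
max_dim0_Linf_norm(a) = 1.38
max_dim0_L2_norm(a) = 1.7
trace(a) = -0.39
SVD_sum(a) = [[-0.4, -0.11, -0.07, 0.0], [-1.4, -0.39, -0.24, 0.02], [0.71, 0.20, 0.12, -0.01], [-0.51, -0.14, -0.09, 0.01]] + [[0.01, -0.02, -0.03, 0.08], [0.02, -0.04, -0.05, 0.14], [0.11, -0.20, -0.28, 0.75], [0.09, -0.16, -0.22, 0.59]] + [[0.0, 0.00, -0.0, -0.00], [-0.00, -0.00, 0.00, 0.0], [-0.0, -0.0, 0.0, 0.00], [0.0, 0.00, -0.00, -0.00]] + [[-0.00, 0.00, -0.0, 0.00], [-0.00, 0.0, -0.0, 0.0], [-0.00, 0.0, -0.00, 0.0], [0.00, -0.0, 0.0, -0.00]]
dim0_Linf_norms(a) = [1.38, 0.43, 0.31, 0.74]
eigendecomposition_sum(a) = [[-0.41, -0.15, -0.12, 0.13], [-1.56, -0.58, -0.46, 0.51], [1.34, 0.49, 0.4, -0.43], [-0.2, -0.07, -0.06, 0.07]] + [[0.05, 0.05, 0.06, -0.12], [0.15, 0.17, 0.19, -0.37], [-0.66, -0.75, -0.82, 1.63], [-0.29, -0.33, -0.36, 0.72]] + [[-0.01, -0.00, -0.00, 0.0], [0.06, 0.01, 0.03, -0.04], [-0.05, -0.01, -0.02, 0.04], [-0.0, -0.00, -0.00, 0.0]] + [[-0.02, -0.03, -0.03, 0.06], [-0.02, -0.03, -0.04, 0.06], [0.19, 0.26, 0.29, -0.49], [0.08, 0.10, 0.12, -0.2]]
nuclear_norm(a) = 2.87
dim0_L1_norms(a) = [3.01, 0.86, 0.86, 1.57]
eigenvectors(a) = [[0.19, 0.06, -0.08, 0.11], [0.74, 0.20, 0.73, 0.12], [-0.64, -0.89, -0.67, -0.92], [0.10, -0.39, -0.04, -0.37]]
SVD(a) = [[-0.24, -0.08, 0.60, 0.76],[-0.82, -0.15, -0.53, 0.14],[0.42, -0.78, -0.35, 0.32],[-0.3, -0.61, 0.50, -0.54]] @ diag([1.7872231887849181, 1.0706985792468091, 0.0051914479474637525, 0.0032976865439986835]) @ [[0.95,0.27,0.16,-0.01], [-0.13,0.24,0.34,-0.90], [0.14,0.06,-0.92,-0.35], [-0.25,0.93,-0.08,0.26]]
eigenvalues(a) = [-0.52, 0.11, -0.02, 0.04]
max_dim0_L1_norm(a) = 3.01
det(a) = 0.00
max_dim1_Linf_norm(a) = 1.38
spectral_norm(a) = 1.79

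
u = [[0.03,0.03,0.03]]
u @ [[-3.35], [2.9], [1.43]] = [[0.03]]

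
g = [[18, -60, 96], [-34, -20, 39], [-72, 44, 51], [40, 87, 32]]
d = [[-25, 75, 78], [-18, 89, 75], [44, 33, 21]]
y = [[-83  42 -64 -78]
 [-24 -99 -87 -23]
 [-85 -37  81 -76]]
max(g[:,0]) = 40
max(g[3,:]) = 87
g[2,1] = 44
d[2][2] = 21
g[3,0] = 40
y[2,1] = -37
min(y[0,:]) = -83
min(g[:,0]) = -72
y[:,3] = [-78, -23, -76]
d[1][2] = 75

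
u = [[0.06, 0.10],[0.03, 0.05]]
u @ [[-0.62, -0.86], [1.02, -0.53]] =[[0.06, -0.1],[0.03, -0.05]]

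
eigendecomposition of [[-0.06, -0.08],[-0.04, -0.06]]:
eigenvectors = [[0.82, 0.82], [-0.58, 0.58]]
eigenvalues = [-0.0, -0.12]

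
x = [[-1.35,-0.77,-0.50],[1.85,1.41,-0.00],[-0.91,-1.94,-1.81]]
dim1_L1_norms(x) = [2.62, 3.26, 4.66]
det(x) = 2.02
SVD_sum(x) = [[-0.95, -1.05, -0.63], [1.28, 1.42, 0.85], [-1.6, -1.77, -1.05]] + [[-0.25,  0.05,  0.29], [0.65,  -0.13,  -0.76], [0.67,  -0.14,  -0.78]] + [[-0.15, 0.23, -0.17], [-0.08, 0.13, -0.09], [0.02, -0.04, 0.03]]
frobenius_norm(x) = 3.99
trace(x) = -1.75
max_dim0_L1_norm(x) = 4.12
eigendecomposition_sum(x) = [[-0.18, -0.22, 0.03], [0.93, 1.13, -0.16], [-0.58, -0.70, 0.10]] + [[-1.91,0.56,1.51], [1.37,-0.4,-1.08], [-1.44,0.42,1.14]] + [[0.74,-1.11,-2.04],  [-0.45,0.68,1.24],  [1.1,-1.66,-3.05]]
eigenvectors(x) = [[-0.16,  0.69,  0.53],[0.84,  -0.50,  -0.32],[-0.52,  0.52,  0.79]]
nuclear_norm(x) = 5.55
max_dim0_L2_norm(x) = 2.52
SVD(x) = [[-0.42, 0.26, -0.87], [0.57, -0.67, -0.48], [-0.71, -0.69, 0.13]] @ diag([3.6846509965263605, 1.4941667646621475, 0.36689605227685285]) @ [[0.61, 0.68, 0.40], [-0.64, 0.13, 0.75], [0.46, -0.72, 0.52]]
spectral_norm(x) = 3.68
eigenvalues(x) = [1.05, -1.18, -1.63]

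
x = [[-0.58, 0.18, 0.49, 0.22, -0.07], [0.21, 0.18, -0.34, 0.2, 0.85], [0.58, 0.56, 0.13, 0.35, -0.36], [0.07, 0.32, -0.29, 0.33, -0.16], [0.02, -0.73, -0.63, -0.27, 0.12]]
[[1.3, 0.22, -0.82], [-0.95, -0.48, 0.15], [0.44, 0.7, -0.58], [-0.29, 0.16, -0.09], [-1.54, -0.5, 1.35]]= x @ [[-0.42,0.42,0.27],[0.33,-0.19,-1.00],[1.84,0.57,-0.91],[0.3,0.79,-0.17],[-0.42,-0.59,-0.0]]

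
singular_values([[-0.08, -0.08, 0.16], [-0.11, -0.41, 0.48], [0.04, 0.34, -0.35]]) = [0.83, 0.08, 0.0]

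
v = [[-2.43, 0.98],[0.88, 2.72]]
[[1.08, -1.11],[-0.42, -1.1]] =v@[[-0.45, 0.26], [-0.01, -0.49]]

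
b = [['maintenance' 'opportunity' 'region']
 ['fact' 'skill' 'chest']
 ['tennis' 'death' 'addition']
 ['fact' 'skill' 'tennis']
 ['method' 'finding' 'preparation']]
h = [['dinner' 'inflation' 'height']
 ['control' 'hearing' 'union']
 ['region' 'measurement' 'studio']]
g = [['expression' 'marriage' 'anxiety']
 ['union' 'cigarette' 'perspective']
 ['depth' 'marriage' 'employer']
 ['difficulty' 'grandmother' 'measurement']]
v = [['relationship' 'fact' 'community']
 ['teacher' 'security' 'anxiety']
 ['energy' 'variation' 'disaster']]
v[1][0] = 'teacher'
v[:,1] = ['fact', 'security', 'variation']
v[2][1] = 'variation'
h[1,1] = 'hearing'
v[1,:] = ['teacher', 'security', 'anxiety']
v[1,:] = ['teacher', 'security', 'anxiety']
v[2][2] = 'disaster'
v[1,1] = 'security'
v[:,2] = ['community', 'anxiety', 'disaster']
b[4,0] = 'method'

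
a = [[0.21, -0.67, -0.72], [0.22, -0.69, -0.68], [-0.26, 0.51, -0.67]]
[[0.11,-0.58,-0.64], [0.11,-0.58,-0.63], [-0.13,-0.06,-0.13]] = a@ [[0.27, -0.1, 0.02], [-0.1, 0.39, 0.42], [0.02, 0.42, 0.51]]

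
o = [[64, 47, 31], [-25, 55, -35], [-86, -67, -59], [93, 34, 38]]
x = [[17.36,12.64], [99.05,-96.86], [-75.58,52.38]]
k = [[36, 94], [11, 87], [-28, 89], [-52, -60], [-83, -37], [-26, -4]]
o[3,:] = [93, 34, 38]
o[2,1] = -67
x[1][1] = -96.86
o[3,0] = 93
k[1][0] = 11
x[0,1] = 12.64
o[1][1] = 55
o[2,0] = -86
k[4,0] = -83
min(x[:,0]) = -75.58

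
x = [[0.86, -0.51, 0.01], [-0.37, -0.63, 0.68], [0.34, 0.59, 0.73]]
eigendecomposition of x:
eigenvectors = [[0.25+0.00j, (-0.68+0j), -0.68-0.00j], [(0.9+0j), 0.16+0.26j, (0.16-0.26j)], [(-0.36+0j), (-0.06+0.66j), -0.06-0.66j]]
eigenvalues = [(-1+0j), (0.98+0.18j), (0.98-0.18j)]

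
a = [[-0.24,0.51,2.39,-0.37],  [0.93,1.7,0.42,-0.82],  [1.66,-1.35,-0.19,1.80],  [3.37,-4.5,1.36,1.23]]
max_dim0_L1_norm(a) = 8.06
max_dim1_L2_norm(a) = 5.91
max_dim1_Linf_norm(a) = 4.5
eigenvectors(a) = [[(-0.31+0.43j), -0.31-0.43j, (0.5+0j), (0.22+0j)], [0.24+0.02j, 0.24-0.02j, (0.41+0j), -0.12+0.00j], [(0.04-0.42j), 0.04+0.42j, (0.52+0j), (0.52+0j)], [(0.7+0j), 0.70-0.00j, 0.56+0.00j, (0.82+0j)]]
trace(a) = 2.50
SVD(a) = [[-0.04, -0.86, -0.29, -0.43],[-0.15, -0.40, 0.88, 0.23],[0.38, 0.26, 0.39, -0.80],[0.91, -0.21, -0.03, 0.35]] @ diag([6.441907483527752, 2.76796794686441, 1.769396607029678, 1.141672924191613]) @ [[0.56,-0.76,0.16,0.3],[-0.16,-0.19,-0.92,0.31],[0.8,0.55,-0.24,0.02],[0.15,-0.30,-0.27,-0.9]]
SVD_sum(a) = [[-0.14,0.20,-0.04,-0.08], [-0.53,0.73,-0.15,-0.29], [1.37,-1.87,0.39,0.74], [3.26,-4.46,0.92,1.77]] + [[0.38, 0.44, 2.18, -0.72], [0.18, 0.21, 1.02, -0.34], [-0.11, -0.13, -0.65, 0.22], [0.09, 0.11, 0.53, -0.18]] + [[-0.40,-0.28,0.12,-0.01], [1.24,0.85,-0.38,0.04], [0.55,0.37,-0.17,0.02], [-0.05,-0.03,0.01,-0.0]] + [[-0.08, 0.15, 0.13, 0.44], [0.04, -0.08, -0.07, -0.23], [-0.14, 0.28, 0.24, 0.82], [0.06, -0.12, -0.11, -0.36]]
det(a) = 36.02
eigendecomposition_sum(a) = [[(-0.55+0.42j), 0.13-0.46j, (0.75+0.45j), (-0.31-0.47j)], [0.29+0.11j, (-0.21+0.06j), (-0-0.4j), -0.11+0.23j], [0.21-0.51j, 0.09+0.37j, -0.70-0.01j, (0.4+0.2j)], [(0.87+0.27j), -0.59+0.21j, -0.09-1.15j, -0.27+0.69j]] + [[(-0.55-0.42j),(0.13+0.46j),0.75-0.45j,-0.31+0.47j], [(0.29-0.11j),-0.21-0.06j,-0.00+0.40j,-0.11-0.23j], [(0.21+0.51j),0.09-0.37j,-0.70+0.01j,(0.4-0.2j)], [(0.87-0.27j),(-0.59-0.21j),-0.09+1.15j,-0.27-0.69j]] + [[(0.6+0j), 1.65+0.00j, 0.68+0.00j, (-0.34-0j)], [0.49+0.00j, (1.33+0j), (0.55+0j), -0.28-0.00j], [0.63+0.00j, 1.73+0.00j, (0.71+0j), (-0.36-0j)], [(0.67+0j), (1.83+0j), (0.75+0j), (-0.38-0j)]] + [[(0.26-0j),-1.40-0.00j,(0.21-0j),0.58+0.00j],  [-0.15+0.00j,(0.78+0j),-0.12+0.00j,(-0.33-0j)],  [(0.61-0j),-3.26-0.00j,0.50-0.00j,1.36+0.00j],  [0.96-0.00j,(-5.15-0j),(0.78-0j),2.15+0.00j]]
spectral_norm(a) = 6.44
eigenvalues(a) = [(-1.73+1.15j), (-1.73-1.15j), (2.26+0j), (3.69+0j)]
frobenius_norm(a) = 7.32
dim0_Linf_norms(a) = [3.37, 4.5, 2.39, 1.8]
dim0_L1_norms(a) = [6.2, 8.06, 4.36, 4.22]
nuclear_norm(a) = 12.12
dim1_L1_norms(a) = [3.51, 3.87, 5.0, 10.46]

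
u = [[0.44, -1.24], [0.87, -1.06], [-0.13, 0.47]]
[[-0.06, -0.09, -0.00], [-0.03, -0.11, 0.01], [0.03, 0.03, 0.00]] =u @[[0.05, -0.06, 0.02], [0.07, 0.05, 0.01]]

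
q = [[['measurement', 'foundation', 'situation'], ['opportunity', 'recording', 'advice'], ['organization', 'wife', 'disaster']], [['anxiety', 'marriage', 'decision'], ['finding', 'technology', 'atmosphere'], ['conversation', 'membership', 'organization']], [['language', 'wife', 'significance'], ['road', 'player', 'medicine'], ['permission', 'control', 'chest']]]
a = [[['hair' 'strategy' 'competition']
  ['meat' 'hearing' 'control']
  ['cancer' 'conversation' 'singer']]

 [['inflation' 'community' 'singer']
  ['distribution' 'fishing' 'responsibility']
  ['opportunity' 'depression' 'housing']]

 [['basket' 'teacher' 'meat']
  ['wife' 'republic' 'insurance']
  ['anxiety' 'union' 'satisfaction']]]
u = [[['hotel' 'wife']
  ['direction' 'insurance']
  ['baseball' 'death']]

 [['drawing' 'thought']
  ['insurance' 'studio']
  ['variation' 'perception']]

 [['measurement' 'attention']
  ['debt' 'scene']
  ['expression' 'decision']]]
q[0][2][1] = 'wife'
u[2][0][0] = 'measurement'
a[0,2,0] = 'cancer'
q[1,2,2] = 'organization'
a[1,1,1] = 'fishing'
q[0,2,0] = 'organization'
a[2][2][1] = 'union'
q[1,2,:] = ['conversation', 'membership', 'organization']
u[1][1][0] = 'insurance'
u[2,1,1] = 'scene'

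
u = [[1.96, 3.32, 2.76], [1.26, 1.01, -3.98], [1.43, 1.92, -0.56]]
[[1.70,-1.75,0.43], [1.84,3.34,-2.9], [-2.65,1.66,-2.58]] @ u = [[1.74, 4.70, 11.42],[3.67, 3.91, -6.59],[-6.79, -12.08, -12.48]]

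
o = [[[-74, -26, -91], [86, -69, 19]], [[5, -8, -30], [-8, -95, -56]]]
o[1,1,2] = -56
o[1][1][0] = -8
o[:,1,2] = [19, -56]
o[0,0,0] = -74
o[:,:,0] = [[-74, 86], [5, -8]]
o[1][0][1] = -8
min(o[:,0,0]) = -74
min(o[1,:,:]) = -95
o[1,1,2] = -56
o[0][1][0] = 86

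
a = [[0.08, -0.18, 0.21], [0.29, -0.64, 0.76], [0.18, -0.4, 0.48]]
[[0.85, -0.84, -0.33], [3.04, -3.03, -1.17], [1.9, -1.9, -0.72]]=a@ [[2.54,-1.38,-4.15], [-3.65,2.34,1.07], [-0.04,-1.49,0.95]]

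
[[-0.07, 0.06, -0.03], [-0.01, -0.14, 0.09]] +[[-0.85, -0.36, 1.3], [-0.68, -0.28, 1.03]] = [[-0.92, -0.30, 1.27],[-0.69, -0.42, 1.12]]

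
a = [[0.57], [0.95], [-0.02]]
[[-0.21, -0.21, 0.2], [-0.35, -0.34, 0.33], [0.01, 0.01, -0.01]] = a @ [[-0.37, -0.36, 0.35]]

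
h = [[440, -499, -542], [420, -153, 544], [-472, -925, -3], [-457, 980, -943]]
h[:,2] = [-542, 544, -3, -943]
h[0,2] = -542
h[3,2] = -943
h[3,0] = -457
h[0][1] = -499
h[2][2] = -3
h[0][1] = -499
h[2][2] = -3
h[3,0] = -457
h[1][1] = -153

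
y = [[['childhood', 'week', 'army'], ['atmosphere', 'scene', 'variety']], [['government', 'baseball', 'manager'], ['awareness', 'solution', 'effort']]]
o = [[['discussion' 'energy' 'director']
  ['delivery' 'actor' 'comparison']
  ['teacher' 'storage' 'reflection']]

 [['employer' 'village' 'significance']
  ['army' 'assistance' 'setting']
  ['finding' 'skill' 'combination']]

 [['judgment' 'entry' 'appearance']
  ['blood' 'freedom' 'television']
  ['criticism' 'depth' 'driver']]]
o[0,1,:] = ['delivery', 'actor', 'comparison']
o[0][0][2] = 'director'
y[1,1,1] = 'solution'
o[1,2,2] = 'combination'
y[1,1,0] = 'awareness'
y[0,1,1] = 'scene'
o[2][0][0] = 'judgment'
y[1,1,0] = 'awareness'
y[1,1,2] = 'effort'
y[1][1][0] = 'awareness'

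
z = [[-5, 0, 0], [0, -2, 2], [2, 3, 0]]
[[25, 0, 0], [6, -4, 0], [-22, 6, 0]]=z @ [[-5, 0, 0], [-4, 2, 0], [-1, 0, 0]]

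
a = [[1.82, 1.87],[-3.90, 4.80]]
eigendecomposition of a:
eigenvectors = [[(-0.31+0.47j), -0.31-0.47j], [(-0.82+0j), (-0.82-0j)]]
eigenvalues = [(3.31+2.25j), (3.31-2.25j)]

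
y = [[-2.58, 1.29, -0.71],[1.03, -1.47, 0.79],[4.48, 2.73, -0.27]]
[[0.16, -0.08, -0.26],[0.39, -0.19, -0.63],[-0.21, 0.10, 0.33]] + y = [[-2.42,1.21,-0.97], [1.42,-1.66,0.16], [4.27,2.83,0.06]]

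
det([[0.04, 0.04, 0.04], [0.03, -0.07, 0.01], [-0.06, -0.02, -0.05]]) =-0.000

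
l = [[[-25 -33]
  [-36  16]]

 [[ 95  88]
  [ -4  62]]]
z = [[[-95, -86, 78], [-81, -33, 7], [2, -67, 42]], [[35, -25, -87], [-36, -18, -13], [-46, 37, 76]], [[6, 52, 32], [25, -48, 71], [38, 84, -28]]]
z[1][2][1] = 37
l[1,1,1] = 62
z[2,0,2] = 32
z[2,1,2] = 71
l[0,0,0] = -25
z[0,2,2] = 42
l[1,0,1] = 88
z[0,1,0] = -81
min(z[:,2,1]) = -67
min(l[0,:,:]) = -36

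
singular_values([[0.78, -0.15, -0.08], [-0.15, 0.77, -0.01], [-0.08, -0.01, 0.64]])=[0.93, 0.69, 0.57]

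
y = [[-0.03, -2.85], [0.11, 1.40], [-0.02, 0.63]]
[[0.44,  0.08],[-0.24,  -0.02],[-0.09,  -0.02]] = y@ [[-0.31, 0.21],[-0.15, -0.03]]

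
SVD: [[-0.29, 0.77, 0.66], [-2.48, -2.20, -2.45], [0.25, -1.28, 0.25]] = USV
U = [[0.16, 0.44, 0.88], [-0.98, 0.17, 0.09], [-0.11, -0.88, 0.46]]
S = [4.19, 1.38, 0.61]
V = [[0.56, 0.58, 0.59], [-0.55, 0.79, -0.25], [-0.61, -0.19, 0.77]]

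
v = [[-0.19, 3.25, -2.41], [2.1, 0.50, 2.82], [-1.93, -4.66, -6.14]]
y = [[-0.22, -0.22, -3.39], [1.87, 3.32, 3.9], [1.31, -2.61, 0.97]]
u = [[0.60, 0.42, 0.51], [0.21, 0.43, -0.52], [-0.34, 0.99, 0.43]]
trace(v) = -5.83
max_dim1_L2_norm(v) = 7.95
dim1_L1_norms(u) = [1.53, 1.16, 1.76]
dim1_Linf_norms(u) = [0.6, 0.52, 0.99]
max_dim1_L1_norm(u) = 1.76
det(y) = 27.62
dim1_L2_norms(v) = [4.05, 3.55, 7.95]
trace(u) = 1.46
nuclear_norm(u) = 2.68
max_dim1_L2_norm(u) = 1.13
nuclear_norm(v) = 13.98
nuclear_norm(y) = 10.84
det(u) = 0.64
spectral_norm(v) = 8.52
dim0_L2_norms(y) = [2.29, 4.23, 5.26]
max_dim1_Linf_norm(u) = 0.99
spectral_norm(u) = 1.24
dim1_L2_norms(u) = [0.89, 0.71, 1.13]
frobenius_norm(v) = 9.60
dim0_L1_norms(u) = [1.15, 1.84, 1.46]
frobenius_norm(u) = 1.61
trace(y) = 4.07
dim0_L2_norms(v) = [2.86, 5.7, 7.17]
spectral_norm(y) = 6.14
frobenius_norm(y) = 7.13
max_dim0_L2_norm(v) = 7.17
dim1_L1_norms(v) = [5.85, 5.42, 12.73]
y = u @ v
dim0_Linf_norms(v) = [2.1, 4.66, 6.14]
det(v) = 43.56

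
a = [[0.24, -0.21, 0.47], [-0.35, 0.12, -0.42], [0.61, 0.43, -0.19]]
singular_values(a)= [0.81, 0.76, 0.0]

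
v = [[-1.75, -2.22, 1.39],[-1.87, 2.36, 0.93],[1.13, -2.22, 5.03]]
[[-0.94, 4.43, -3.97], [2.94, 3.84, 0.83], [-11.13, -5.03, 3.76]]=v @ [[-1.54, -2.63, 1.51], [0.65, -0.25, 1.18], [-1.58, -0.52, 0.93]]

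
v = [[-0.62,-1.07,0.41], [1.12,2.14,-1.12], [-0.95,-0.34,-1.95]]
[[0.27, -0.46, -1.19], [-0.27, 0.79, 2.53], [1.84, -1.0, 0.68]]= v @ [[-0.84,-0.30,0.44], [0.03,0.80,0.6], [-0.54,0.52,-0.67]]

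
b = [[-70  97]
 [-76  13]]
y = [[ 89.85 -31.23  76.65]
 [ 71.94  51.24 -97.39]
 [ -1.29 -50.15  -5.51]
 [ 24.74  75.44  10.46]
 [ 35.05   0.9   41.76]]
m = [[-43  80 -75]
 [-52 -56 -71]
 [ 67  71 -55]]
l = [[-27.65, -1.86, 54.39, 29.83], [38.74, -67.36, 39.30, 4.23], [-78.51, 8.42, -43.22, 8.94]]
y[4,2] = 41.76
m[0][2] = -75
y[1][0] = 71.94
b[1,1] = 13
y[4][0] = 35.05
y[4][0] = 35.05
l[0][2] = 54.39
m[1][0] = -52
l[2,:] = [-78.51, 8.42, -43.22, 8.94]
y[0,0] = 89.85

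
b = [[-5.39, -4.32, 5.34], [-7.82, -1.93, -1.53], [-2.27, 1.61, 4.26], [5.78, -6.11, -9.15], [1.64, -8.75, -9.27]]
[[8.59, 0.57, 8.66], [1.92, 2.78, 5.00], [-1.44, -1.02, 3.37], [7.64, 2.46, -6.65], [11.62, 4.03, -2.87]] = b@[[0.10,-0.25,-0.65], [-1.68,-0.19,-0.44], [0.35,-0.3,0.61]]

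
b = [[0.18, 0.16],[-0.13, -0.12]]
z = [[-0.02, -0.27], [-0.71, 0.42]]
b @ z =[[-0.12,0.02], [0.09,-0.02]]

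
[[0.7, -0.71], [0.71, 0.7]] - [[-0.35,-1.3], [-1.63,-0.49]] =[[1.05,0.59], [2.34,1.19]]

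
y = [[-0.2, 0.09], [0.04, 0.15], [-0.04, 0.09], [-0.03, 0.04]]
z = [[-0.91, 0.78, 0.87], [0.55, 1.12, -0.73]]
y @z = [[0.23, -0.06, -0.24], [0.05, 0.20, -0.07], [0.09, 0.07, -0.10], [0.05, 0.02, -0.06]]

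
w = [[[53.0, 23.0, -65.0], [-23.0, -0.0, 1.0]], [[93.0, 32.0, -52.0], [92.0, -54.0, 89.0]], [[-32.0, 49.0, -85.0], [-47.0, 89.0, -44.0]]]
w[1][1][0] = 92.0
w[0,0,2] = -65.0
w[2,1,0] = -47.0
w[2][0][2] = -85.0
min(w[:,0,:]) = -85.0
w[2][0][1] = 49.0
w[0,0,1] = 23.0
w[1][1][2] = 89.0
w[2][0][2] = -85.0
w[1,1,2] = 89.0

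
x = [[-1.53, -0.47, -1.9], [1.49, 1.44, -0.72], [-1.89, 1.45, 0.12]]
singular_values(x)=[2.95, 2.1, 1.89]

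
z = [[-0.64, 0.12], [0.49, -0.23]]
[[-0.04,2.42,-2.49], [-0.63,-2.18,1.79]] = z @ [[0.96, -3.35, 4.05],[4.79, 2.33, 0.85]]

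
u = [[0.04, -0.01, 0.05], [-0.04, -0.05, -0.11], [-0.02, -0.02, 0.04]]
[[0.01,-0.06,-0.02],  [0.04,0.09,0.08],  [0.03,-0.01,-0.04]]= u@[[-0.15,-0.85,0.50], [-0.98,0.07,-0.18], [0.11,-0.52,-0.85]]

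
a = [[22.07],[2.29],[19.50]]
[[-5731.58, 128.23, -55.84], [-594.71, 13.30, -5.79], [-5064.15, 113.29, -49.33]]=a@[[-259.7, 5.81, -2.53]]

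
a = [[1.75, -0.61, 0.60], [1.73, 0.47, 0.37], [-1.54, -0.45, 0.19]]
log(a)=[[0.92, -0.24, 0.57], [1.35, -0.25, -0.01], [-0.77, -1.11, -0.71]]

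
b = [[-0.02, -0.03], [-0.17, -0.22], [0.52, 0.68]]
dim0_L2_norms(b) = [0.55, 0.72]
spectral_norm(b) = 0.90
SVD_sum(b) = [[-0.02,-0.03], [-0.17,-0.22], [0.52,0.68]] + [[0.00, -0.00], [-0.0, 0.00], [-0.0, 0.0]]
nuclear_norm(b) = 0.90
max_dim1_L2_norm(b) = 0.86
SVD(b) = [[-0.04,0.87], [-0.31,-0.48], [0.95,-0.12]] @ diag([0.9007733852519422, 0.0027034092838967363]) @ [[0.61, 0.79], [0.79, -0.61]]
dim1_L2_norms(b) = [0.04, 0.28, 0.86]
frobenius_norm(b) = 0.90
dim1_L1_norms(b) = [0.05, 0.39, 1.2]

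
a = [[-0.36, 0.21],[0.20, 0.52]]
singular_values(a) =[0.57, 0.41]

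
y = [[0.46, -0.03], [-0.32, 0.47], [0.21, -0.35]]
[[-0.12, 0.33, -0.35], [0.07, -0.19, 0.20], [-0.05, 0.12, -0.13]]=y @[[-0.27, 0.72, -0.77], [-0.03, 0.09, -0.09]]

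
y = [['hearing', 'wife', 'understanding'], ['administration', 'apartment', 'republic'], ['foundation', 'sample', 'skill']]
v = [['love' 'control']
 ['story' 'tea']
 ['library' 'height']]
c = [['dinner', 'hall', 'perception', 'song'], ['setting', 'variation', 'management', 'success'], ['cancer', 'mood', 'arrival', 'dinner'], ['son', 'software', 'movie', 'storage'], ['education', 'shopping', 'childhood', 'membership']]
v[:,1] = ['control', 'tea', 'height']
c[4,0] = 'education'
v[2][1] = 'height'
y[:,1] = ['wife', 'apartment', 'sample']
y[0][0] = 'hearing'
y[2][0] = 'foundation'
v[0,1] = 'control'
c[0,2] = 'perception'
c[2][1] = 'mood'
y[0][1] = 'wife'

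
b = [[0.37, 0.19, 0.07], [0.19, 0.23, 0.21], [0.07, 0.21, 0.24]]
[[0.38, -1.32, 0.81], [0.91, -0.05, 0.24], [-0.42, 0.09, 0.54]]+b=[[0.75, -1.13, 0.88], [1.1, 0.18, 0.45], [-0.35, 0.3, 0.78]]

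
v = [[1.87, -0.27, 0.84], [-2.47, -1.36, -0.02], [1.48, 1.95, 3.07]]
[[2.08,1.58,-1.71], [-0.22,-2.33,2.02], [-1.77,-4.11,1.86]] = v@[[0.92, 1.4, -1.17], [-1.51, -0.81, 0.63], [-0.06, -1.50, 0.77]]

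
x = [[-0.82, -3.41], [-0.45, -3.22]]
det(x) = 1.11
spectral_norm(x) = 4.78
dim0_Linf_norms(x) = [0.82, 3.41]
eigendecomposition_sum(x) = [[-0.25, 0.29],[0.04, -0.04]] + [[-0.57,  -3.70],[-0.49,  -3.18]]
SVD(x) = [[0.73, 0.68],[0.68, -0.73]] @ diag([4.776798179377539, 0.23151490987716566]) @ [[-0.19, -0.98], [-0.98, 0.19]]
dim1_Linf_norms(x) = [3.41, 3.22]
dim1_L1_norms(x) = [4.23, 3.67]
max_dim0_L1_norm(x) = 6.63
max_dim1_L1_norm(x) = 4.23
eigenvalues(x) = [-0.3, -3.74]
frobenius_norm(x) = 4.78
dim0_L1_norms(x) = [1.27, 6.63]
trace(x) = -4.04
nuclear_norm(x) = 5.01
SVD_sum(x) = [[-0.67, -3.44], [-0.62, -3.19]] + [[-0.15, 0.03], [0.17, -0.03]]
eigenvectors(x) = [[0.99, 0.76], [-0.15, 0.65]]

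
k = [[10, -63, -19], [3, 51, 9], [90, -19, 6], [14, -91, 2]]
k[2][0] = 90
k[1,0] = 3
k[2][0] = 90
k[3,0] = 14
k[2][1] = -19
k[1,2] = 9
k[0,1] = -63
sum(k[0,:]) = -72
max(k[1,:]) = 51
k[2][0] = 90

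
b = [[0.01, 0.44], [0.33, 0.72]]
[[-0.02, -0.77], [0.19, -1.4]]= b@[[0.67,-0.43], [-0.05,-1.75]]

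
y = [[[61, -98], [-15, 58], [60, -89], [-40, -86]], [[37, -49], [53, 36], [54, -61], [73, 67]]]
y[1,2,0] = 54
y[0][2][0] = 60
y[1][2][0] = 54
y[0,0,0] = 61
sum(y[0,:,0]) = 66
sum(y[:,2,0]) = 114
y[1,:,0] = [37, 53, 54, 73]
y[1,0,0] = 37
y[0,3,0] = -40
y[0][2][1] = -89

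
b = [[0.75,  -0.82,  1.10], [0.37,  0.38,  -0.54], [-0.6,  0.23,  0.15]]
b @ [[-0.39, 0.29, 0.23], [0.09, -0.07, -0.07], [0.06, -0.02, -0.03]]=[[-0.30,  0.25,  0.20], [-0.14,  0.09,  0.07], [0.26,  -0.19,  -0.16]]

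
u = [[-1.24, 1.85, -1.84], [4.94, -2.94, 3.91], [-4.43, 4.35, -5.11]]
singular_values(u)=[10.94, 1.3, 0.11]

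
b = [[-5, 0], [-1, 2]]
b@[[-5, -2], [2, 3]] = [[25, 10], [9, 8]]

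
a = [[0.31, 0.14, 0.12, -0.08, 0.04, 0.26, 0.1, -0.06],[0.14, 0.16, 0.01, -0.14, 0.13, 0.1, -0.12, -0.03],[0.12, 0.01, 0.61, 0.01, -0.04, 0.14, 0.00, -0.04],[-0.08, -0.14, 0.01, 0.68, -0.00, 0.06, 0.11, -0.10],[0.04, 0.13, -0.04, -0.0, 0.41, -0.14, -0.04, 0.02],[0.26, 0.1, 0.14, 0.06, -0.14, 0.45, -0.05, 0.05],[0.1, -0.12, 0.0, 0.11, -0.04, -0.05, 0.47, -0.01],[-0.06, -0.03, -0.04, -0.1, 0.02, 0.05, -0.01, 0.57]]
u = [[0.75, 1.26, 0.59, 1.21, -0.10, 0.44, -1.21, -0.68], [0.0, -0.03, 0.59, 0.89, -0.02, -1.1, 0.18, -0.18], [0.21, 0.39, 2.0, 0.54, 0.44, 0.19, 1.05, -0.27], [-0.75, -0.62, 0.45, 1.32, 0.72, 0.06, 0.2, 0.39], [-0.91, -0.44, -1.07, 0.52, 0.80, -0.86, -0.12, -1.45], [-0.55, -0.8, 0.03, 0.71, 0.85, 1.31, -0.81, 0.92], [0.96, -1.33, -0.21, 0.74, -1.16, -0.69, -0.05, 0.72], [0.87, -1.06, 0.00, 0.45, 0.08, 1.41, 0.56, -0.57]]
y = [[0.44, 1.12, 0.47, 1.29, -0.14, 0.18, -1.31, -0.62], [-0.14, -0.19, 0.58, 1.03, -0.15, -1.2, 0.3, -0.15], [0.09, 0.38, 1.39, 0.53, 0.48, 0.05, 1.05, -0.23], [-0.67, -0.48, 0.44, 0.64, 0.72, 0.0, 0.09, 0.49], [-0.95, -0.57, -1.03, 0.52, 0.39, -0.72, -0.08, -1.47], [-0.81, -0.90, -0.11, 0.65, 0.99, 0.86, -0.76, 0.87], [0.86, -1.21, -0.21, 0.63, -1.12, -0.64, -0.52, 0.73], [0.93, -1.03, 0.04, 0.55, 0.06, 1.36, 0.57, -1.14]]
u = a + y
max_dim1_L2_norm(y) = 2.39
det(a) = 0.00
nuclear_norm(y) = 14.60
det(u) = -4.75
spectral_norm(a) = 0.85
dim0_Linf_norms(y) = [0.95, 1.21, 1.39, 1.29, 1.12, 1.36, 1.31, 1.47]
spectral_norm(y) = 2.60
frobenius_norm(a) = 1.55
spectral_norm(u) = 3.06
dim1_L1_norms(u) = [6.24, 2.99, 5.09, 4.51, 6.17, 5.98, 5.86, 5.0]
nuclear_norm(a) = 3.66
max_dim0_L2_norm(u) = 2.52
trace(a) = 3.66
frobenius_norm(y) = 5.96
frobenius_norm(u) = 6.30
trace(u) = 5.53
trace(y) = 1.87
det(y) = -0.00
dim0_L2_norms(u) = [1.99, 2.42, 2.47, 2.41, 1.85, 2.52, 1.9, 2.12]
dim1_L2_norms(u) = [2.47, 1.55, 2.43, 1.9, 2.44, 2.32, 2.37, 2.17]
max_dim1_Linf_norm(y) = 1.47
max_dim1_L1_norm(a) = 1.25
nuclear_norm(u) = 15.62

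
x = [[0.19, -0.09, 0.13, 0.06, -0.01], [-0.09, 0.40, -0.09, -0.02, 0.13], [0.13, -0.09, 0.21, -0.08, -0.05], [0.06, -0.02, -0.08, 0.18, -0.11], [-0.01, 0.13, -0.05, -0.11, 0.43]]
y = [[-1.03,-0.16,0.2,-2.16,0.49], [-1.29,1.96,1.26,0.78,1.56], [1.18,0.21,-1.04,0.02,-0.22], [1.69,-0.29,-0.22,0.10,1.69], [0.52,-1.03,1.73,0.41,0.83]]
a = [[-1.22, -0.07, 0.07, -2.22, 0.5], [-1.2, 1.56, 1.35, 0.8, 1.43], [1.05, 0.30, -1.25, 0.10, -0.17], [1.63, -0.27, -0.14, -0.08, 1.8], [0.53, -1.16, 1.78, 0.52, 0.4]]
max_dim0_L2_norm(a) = 2.64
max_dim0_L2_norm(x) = 0.47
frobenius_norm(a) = 5.39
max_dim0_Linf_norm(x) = 0.43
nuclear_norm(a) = 10.83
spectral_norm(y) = 3.40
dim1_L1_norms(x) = [0.48, 0.73, 0.56, 0.45, 0.73]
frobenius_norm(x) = 0.78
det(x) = -0.00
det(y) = 14.97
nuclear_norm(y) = 10.99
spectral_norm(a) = 3.19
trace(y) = 0.82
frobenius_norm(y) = 5.46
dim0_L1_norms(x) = [0.48, 0.73, 0.56, 0.45, 0.73]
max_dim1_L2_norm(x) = 0.47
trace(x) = 1.41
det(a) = 8.57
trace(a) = -0.59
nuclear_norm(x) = 1.42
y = a + x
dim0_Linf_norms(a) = [1.63, 1.56, 1.78, 2.22, 1.8]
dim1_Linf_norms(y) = [2.16, 1.96, 1.18, 1.69, 1.73]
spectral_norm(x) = 0.61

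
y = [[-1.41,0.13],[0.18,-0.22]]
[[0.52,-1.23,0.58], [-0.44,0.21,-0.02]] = y @ [[-0.20, 0.85, -0.44], [1.85, -0.26, -0.28]]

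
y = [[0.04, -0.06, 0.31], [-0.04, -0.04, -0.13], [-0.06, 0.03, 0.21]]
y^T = [[0.04, -0.04, -0.06],[-0.06, -0.04, 0.03],[0.31, -0.13, 0.21]]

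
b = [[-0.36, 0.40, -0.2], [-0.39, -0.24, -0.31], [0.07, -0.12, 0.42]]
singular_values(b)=[0.74, 0.46, 0.28]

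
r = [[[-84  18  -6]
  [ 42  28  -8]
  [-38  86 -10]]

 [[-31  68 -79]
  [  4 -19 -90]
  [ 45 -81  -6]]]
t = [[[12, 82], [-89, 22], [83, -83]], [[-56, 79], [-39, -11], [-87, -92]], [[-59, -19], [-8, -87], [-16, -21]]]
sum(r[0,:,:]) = 28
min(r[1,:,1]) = -81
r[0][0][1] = 18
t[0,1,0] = -89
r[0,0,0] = -84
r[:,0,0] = [-84, -31]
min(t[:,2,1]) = -92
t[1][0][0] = -56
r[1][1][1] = -19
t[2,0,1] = -19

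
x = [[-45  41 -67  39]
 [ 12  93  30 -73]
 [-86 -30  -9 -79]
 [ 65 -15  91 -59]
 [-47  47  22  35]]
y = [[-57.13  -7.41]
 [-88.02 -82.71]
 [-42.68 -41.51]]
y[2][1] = -41.51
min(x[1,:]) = -73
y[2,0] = -42.68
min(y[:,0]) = -88.02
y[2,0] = -42.68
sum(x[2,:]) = -204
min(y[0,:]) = -57.13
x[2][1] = -30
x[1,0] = 12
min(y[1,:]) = -88.02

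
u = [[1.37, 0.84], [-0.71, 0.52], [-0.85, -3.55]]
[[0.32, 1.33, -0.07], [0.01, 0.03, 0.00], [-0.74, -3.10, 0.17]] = u@ [[0.12, 0.51, -0.03], [0.18, 0.75, -0.04]]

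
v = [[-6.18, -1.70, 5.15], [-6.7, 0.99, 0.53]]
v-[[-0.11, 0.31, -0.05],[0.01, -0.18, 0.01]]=[[-6.07,-2.01,5.2], [-6.71,1.17,0.52]]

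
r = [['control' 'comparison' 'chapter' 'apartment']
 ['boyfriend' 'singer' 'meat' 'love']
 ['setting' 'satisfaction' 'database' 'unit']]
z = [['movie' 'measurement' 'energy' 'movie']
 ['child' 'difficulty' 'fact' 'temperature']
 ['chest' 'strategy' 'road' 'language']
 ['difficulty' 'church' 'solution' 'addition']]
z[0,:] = ['movie', 'measurement', 'energy', 'movie']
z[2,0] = 'chest'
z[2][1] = 'strategy'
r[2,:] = ['setting', 'satisfaction', 'database', 'unit']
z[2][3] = 'language'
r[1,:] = ['boyfriend', 'singer', 'meat', 'love']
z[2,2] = 'road'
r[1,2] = 'meat'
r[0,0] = 'control'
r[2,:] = ['setting', 'satisfaction', 'database', 'unit']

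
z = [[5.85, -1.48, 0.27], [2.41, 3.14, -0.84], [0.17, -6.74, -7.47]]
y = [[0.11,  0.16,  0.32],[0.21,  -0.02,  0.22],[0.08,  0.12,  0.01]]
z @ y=[[0.35, 1.00, 1.55], [0.86, 0.22, 1.45], [-1.99, -0.73, -1.50]]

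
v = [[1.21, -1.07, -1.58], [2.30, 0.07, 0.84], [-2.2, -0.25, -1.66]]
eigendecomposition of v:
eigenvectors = [[-0.21, 0.5, 0.34], [0.55, 0.73, 0.84], [-0.81, -0.46, -0.43]]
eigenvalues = [-2.07, 1.11, 0.58]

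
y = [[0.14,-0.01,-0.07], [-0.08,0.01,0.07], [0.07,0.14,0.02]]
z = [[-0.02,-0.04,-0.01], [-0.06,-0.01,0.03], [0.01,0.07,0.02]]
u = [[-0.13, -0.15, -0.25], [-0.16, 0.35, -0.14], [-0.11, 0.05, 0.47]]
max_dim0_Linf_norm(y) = 0.14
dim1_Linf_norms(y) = [0.14, 0.08, 0.14]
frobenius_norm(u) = 0.71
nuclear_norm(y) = 0.36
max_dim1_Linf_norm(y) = 0.14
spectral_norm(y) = 0.20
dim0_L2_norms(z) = [0.06, 0.08, 0.04]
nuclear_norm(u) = 1.15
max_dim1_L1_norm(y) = 0.23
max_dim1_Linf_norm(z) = 0.07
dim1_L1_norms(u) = [0.53, 0.65, 0.63]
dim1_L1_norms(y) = [0.22, 0.16, 0.23]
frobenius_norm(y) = 0.25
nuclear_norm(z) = 0.16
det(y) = -0.00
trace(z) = -0.01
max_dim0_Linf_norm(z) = 0.07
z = u @ y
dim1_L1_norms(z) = [0.07, 0.1, 0.1]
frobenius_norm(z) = 0.11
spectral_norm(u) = 0.55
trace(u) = 0.69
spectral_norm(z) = 0.09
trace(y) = 0.17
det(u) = -0.04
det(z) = 0.00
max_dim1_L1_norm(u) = 0.65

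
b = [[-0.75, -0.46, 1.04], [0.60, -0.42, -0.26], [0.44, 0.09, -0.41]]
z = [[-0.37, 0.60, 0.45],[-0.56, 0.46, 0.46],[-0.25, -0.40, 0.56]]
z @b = [[0.84,-0.04,-0.73], [0.90,0.11,-0.89], [0.19,0.33,-0.39]]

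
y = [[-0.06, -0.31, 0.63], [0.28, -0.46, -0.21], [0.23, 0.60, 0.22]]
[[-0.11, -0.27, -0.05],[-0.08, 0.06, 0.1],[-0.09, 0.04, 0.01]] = y @[[-0.34, 0.18, 0.24], [0.05, 0.13, -0.04], [-0.18, -0.34, -0.08]]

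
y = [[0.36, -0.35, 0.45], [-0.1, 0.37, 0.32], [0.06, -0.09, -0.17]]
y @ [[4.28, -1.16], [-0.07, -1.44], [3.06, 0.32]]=[[2.94, 0.23], [0.53, -0.31], [-0.26, 0.01]]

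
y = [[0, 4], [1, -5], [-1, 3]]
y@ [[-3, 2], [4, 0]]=[[16, 0], [-23, 2], [15, -2]]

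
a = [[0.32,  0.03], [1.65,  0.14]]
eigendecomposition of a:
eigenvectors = [[0.20, -0.09], [0.98, 1.0]]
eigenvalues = [0.47, -0.01]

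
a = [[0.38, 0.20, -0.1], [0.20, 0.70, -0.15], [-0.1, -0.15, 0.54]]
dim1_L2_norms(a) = [0.44, 0.74, 0.57]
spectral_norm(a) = 0.89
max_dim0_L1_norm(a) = 1.05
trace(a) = 1.62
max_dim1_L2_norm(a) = 0.74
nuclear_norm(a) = 1.62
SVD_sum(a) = [[0.14,0.28,-0.16], [0.28,0.56,-0.32], [-0.16,-0.32,0.19]] + [[0.00, 0.02, 0.03], [0.02, 0.10, 0.19], [0.03, 0.19, 0.35]] + [[0.23, -0.10, 0.03], [-0.10, 0.04, -0.01], [0.03, -0.01, 0.0]]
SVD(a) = [[-0.4, 0.08, -0.91], [-0.79, 0.47, 0.39], [0.46, 0.88, -0.13]] @ diag([0.8879796674675595, 0.4513483949323636, 0.28067193760007675]) @ [[-0.40,-0.79,0.46], [0.08,0.47,0.88], [-0.91,0.39,-0.13]]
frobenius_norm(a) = 1.03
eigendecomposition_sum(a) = [[0.14,0.28,-0.16], [0.28,0.56,-0.32], [-0.16,-0.32,0.19]] + [[0.23, -0.10, 0.03], [-0.1, 0.04, -0.01], [0.03, -0.01, 0.0]] + [[0.0, 0.02, 0.03], [0.02, 0.1, 0.19], [0.03, 0.19, 0.35]]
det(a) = 0.11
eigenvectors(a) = [[0.4, 0.91, 0.08], [0.79, -0.39, 0.47], [-0.46, 0.13, 0.88]]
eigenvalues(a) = [0.89, 0.28, 0.45]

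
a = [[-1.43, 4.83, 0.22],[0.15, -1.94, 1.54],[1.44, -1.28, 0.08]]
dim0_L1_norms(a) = [3.02, 8.05, 1.84]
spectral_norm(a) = 5.64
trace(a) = -3.29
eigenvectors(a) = [[(0.72+0j), 0.82+0.00j, 0.82-0.00j], [0.34+0.00j, (-0.11+0.32j), (-0.11-0.32j)], [(0.6+0j), (-0.44-0.18j), -0.44+0.18j]]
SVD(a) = [[-0.89, 0.28, -0.36], [0.35, 0.92, -0.15], [0.30, -0.26, -0.92]] @ diag([5.641349413100649, 1.5998270504231633, 0.9560492707194959]) @ [[0.31, -0.95, 0.07], [-0.4, -0.07, 0.92], [-0.86, -0.31, -0.40]]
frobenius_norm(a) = 5.94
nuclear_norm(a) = 8.20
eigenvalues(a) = [(1.07+0j), (-2.18+1.83j), (-2.18-1.83j)]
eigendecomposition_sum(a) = [[(0.38-0j), 0.35+0.00j, (0.62+0j)],[(0.18-0j), (0.17+0j), 0.30+0.00j],[0.32-0.00j, (0.29+0j), 0.52+0.00j]] + [[(-0.91+0.35j),2.24+1.96j,-0.20-1.53j], [-0.02-0.40j,(-1.05+0.61j),(0.62+0.12j)], [(0.56+0.01j),(-0.78-1.53j),(-0.22+0.87j)]] + [[(-0.91-0.35j), 2.24-1.96j, (-0.2+1.53j)], [(-0.02+0.4j), -1.05-0.61j, (0.62-0.12j)], [0.56-0.01j, (-0.78+1.53j), (-0.22-0.87j)]]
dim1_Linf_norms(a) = [4.83, 1.94, 1.44]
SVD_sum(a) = [[-1.55, 4.75, -0.33], [0.62, -1.89, 0.13], [0.52, -1.58, 0.11]] + [[-0.18, -0.03, 0.41], [-0.59, -0.10, 1.35], [0.16, 0.03, -0.38]] + [[0.30,  0.11,  0.14], [0.12,  0.04,  0.06], [0.76,  0.27,  0.35]]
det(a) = 8.63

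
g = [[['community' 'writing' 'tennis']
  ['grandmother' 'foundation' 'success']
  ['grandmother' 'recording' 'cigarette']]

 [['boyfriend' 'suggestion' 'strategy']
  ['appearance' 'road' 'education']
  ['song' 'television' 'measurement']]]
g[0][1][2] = 'success'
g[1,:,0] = ['boyfriend', 'appearance', 'song']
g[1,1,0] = 'appearance'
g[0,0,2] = 'tennis'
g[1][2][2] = 'measurement'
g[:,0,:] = [['community', 'writing', 'tennis'], ['boyfriend', 'suggestion', 'strategy']]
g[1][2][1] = 'television'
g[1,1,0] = 'appearance'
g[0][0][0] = 'community'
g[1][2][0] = 'song'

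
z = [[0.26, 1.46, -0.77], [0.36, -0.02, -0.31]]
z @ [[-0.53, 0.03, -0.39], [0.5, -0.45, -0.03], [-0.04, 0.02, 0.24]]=[[0.62,-0.66,-0.33], [-0.19,0.01,-0.21]]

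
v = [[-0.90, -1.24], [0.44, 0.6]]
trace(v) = -0.30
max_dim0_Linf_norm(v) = 1.24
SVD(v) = [[-0.90,0.44], [0.44,0.90]] @ diag([1.703287759199674, 0.003287759199673586]) @ [[0.59, 0.81], [0.81, -0.59]]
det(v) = 0.01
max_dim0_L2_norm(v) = 1.38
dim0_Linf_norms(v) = [0.9, 1.24]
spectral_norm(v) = 1.70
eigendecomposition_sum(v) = [[-0.95, -1.34], [0.47, 0.67]] + [[0.05,0.1], [-0.03,-0.07]]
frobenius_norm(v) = 1.70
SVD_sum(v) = [[-0.9,-1.24],[0.44,0.6]] + [[0.00, -0.0],  [0.0, -0.00]]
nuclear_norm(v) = 1.71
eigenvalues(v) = [-0.28, -0.02]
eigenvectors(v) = [[-0.89, 0.82], [0.45, -0.58]]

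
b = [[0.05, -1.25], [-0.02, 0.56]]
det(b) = 0.003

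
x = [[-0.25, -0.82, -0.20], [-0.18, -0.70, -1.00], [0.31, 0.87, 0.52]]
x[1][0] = -0.181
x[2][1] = 0.871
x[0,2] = -0.198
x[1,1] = -0.697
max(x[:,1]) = 0.871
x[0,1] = -0.822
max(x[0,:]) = -0.198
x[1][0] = -0.181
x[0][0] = -0.247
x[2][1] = 0.871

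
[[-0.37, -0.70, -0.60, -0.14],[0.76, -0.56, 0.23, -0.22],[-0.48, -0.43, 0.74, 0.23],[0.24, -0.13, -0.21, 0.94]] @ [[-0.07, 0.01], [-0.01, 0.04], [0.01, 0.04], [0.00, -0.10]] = [[0.03, -0.04], [-0.05, 0.02], [0.05, -0.02], [-0.02, -0.11]]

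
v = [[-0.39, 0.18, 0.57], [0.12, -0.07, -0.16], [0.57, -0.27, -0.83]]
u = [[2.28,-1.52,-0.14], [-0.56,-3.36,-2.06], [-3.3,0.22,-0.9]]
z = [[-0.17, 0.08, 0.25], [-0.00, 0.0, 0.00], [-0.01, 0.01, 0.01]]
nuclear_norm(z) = 0.32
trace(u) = -1.98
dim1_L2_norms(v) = [0.71, 0.21, 1.04]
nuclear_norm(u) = 8.39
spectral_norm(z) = 0.31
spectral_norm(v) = 1.28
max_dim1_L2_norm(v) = 1.04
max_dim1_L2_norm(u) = 3.98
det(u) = -0.07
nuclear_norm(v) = 1.30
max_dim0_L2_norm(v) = 1.02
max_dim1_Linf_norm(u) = 3.36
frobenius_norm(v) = 1.28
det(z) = 0.00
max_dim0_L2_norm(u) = 4.05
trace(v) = -1.29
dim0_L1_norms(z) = [0.18, 0.09, 0.26]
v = u @ z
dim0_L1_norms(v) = [1.08, 0.52, 1.56]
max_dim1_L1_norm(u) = 5.98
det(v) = -0.00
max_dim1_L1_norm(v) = 1.67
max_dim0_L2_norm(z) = 0.25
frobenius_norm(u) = 5.93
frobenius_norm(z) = 0.31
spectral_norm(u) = 4.21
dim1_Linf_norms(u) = [2.28, 3.36, 3.3]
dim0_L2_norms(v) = [0.7, 0.33, 1.02]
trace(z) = -0.16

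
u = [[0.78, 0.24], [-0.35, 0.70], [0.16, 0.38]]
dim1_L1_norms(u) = [1.02, 1.05, 0.54]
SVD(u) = [[-0.91, -0.24], [0.36, -0.86], [-0.2, -0.45]] @ diag([0.8698501217580726, 0.8317816814990977]) @ [[-1.0, -0.05], [0.05, -1.0]]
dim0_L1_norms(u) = [1.29, 1.32]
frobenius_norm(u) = 1.20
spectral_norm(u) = 0.87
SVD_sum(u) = [[0.79, 0.04], [-0.32, -0.01], [0.18, 0.01]] + [[-0.01, 0.2], [-0.03, 0.71], [-0.02, 0.37]]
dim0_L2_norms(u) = [0.87, 0.83]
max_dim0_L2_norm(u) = 0.87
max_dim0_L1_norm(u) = 1.32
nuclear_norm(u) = 1.70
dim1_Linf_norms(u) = [0.78, 0.7, 0.38]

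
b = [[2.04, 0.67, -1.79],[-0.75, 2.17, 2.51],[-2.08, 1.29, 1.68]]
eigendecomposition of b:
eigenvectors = [[-0.23, 0.45, 0.55], [0.78, 0.86, -0.45], [0.58, 0.22, 0.7]]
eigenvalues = [4.25, 2.43, -0.79]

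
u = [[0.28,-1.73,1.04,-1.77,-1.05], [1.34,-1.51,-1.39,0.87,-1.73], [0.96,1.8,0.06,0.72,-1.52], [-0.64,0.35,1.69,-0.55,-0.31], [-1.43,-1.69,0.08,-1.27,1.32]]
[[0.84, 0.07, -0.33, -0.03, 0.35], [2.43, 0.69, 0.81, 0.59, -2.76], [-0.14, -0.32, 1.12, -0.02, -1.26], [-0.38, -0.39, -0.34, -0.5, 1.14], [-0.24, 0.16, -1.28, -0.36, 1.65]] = u @ [[0.15, 0.08, 0.33, 0.54, -0.34], [-0.75, -0.25, 0.21, -0.14, 0.15], [0.1, -0.10, -0.13, 0.02, 0.47], [0.59, 0.14, 0.1, 0.11, -0.47], [-0.42, 0.03, -0.24, 0.24, 0.59]]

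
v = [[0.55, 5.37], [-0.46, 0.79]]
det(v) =2.905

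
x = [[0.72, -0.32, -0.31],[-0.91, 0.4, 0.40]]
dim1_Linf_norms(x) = [0.72, 0.91]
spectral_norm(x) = 1.37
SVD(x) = [[-0.62, 0.78], [0.78, 0.62]] @ diag([1.3656380431289143, 0.005721464762613866]) @ [[-0.85, 0.38, 0.37], [0.13, -0.54, 0.83]]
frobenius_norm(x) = 1.37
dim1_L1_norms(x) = [1.35, 1.71]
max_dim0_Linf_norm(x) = 0.91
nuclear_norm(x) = 1.37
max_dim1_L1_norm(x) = 1.71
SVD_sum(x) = [[0.72, -0.32, -0.31], [-0.91, 0.4, 0.40]] + [[0.00, -0.0, 0.00], [0.00, -0.00, 0.00]]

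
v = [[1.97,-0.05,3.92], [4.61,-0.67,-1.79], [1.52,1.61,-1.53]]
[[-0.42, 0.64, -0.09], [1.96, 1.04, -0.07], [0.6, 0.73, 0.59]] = v@[[0.30, 0.27, 0.02], [-0.16, 0.23, 0.32], [-0.26, 0.03, -0.03]]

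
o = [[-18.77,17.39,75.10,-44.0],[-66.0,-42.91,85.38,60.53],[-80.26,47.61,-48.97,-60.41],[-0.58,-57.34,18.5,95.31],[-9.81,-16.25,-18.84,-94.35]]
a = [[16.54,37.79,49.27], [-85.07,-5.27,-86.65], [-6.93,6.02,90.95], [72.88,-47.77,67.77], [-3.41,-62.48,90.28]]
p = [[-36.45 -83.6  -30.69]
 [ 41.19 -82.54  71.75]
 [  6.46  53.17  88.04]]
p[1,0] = 41.19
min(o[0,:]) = -44.0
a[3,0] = 72.88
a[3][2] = 67.77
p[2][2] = 88.04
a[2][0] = -6.93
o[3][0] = -0.58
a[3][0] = 72.88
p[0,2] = -30.69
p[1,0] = 41.19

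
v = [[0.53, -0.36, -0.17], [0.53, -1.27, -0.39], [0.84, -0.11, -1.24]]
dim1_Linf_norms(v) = [0.53, 1.27, 1.24]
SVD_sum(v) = [[0.35, -0.32, -0.37], [0.71, -0.66, -0.76], [0.76, -0.70, -0.8]] + [[-0.02, -0.09, 0.06], [-0.12, -0.59, 0.41], [0.12, 0.60, -0.41]] + [[0.2,0.06,0.14], [-0.06,-0.02,-0.04], [-0.03,-0.01,-0.02]]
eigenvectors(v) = [[(0.88+0j),-0.20+0.02j,-0.20-0.02j], [0.18+0.00j,-0.90+0.00j,-0.90-0.00j], [(0.45+0j),(-0.05+0.39j),-0.05-0.39j]]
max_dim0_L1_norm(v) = 1.9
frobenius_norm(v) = 2.18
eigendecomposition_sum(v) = [[(0.4+0j), (-0.09-0j), (-0.02+0j)], [(0.08+0j), (-0.02-0j), (-0+0j)], [(0.2+0j), (-0.04-0j), -0.01+0.00j]] + [[0.07+0.15j,-0.14+0.02j,(-0.07-0.3j)], [0.22+0.70j,-0.63+0.00j,(-0.19-1.37j)], [0.32-0.06j,(-0.03+0.28j),-0.61+0.01j]] + [[0.07-0.15j, -0.14-0.02j, -0.07+0.30j], [0.22-0.70j, (-0.63-0j), (-0.19+1.37j)], [0.32+0.06j, (-0.03-0.28j), (-0.61-0.01j)]]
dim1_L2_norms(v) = [0.66, 1.43, 1.5]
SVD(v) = [[-0.32, -0.11, -0.94], [-0.65, -0.7, 0.3], [-0.69, 0.71, 0.15]] @ diag([1.8920400333791454, 1.044544465374713, 0.26402911192839895]) @ [[-0.58, 0.54, 0.62], [0.16, 0.81, -0.56], [-0.80, -0.23, -0.55]]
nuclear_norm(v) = 3.20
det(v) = 0.52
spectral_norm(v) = 1.89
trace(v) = -1.98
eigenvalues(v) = [(0.37+0j), (-1.18+0.16j), (-1.18-0.16j)]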